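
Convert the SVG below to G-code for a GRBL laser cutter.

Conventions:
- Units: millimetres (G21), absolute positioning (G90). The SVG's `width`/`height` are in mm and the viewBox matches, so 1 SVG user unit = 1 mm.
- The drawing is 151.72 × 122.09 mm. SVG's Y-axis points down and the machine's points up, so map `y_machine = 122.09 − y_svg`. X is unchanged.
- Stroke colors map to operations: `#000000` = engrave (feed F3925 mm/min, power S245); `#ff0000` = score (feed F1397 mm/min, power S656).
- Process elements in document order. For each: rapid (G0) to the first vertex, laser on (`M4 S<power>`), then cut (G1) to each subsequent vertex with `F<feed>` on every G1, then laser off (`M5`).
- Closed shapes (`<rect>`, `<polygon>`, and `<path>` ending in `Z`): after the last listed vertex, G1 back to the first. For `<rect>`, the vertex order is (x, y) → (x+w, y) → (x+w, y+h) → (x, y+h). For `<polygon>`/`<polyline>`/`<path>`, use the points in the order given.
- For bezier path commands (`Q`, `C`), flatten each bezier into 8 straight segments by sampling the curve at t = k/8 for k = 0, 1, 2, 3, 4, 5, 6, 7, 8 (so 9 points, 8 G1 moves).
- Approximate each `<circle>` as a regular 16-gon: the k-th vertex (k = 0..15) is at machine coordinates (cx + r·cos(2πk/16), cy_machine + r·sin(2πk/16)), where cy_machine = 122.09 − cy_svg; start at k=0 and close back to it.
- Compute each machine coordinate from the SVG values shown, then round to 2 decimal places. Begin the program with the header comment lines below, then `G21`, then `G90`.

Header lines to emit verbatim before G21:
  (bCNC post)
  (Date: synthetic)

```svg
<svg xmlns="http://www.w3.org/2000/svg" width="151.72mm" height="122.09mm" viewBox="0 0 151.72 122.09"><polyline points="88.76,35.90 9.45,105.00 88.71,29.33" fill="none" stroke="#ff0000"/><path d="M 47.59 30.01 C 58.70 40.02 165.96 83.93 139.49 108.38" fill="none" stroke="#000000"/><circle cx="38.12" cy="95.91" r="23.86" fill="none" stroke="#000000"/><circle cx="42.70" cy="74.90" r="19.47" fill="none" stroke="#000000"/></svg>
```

(bCNC post)
(Date: synthetic)
G21
G90
G0 X88.76 Y86.19
M4 S656
G1 X9.45 Y17.09 F1397
G1 X88.71 Y92.76 F1397
M5
G0 X47.59 Y92.08
M4 S245
G1 X55.81 Y86.84 F3925
G1 X70.36 Y79.05 F3925
G1 X88.53 Y69.33 F3925
G1 X107.63 Y58.31 F3925
G1 X124.97 Y46.61 F3925
G1 X137.86 Y34.86 F3925
G1 X143.60 Y23.69 F3925
G1 X139.49 Y13.71 F3925
M5
G0 X61.98 Y26.18
M4 S245
G1 X60.16 Y35.31 F3925
G1 X54.99 Y43.05 F3925
G1 X47.25 Y48.22 F3925
G1 X38.12 Y50.04 F3925
G1 X28.99 Y48.22 F3925
G1 X21.25 Y43.05 F3925
G1 X16.08 Y35.31 F3925
G1 X14.26 Y26.18 F3925
G1 X16.08 Y17.05 F3925
G1 X21.25 Y9.31 F3925
G1 X28.99 Y4.14 F3925
G1 X38.12 Y2.32 F3925
G1 X47.25 Y4.14 F3925
G1 X54.99 Y9.31 F3925
G1 X60.16 Y17.05 F3925
G1 X61.98 Y26.18 F3925
M5
G0 X62.17 Y47.19
M4 S245
G1 X60.69 Y54.64 F3925
G1 X56.47 Y60.96 F3925
G1 X50.15 Y65.18 F3925
G1 X42.70 Y66.66 F3925
G1 X35.25 Y65.18 F3925
G1 X28.93 Y60.96 F3925
G1 X24.71 Y54.64 F3925
G1 X23.23 Y47.19 F3925
G1 X24.71 Y39.74 F3925
G1 X28.93 Y33.42 F3925
G1 X35.25 Y29.20 F3925
G1 X42.70 Y27.72 F3925
G1 X50.15 Y29.20 F3925
G1 X56.47 Y33.42 F3925
G1 X60.69 Y39.74 F3925
G1 X62.17 Y47.19 F3925
M5

1 u = 1 mm; y_m = 122.09 − y.

[1] `<polyline>` open polyline, #ff0000→score S656 F1397: (88.76,86.19) → (9.45,17.09) → (88.71,92.76)

[2] `<path>` cubic bezier, #000000→engrave S245 F3925: (47.59,92.08) → (55.81,86.84) → (70.36,79.05) → (88.53,69.33) → (107.63,58.31) → (124.97,46.61) → (137.86,34.86) → (143.60,23.69) → (139.49,13.71)

[3] `<circle>` circle, #000000→engrave S245 F3925: (61.98,26.18) → (60.16,35.31) → (54.99,43.05) → (47.25,48.22) → (38.12,50.04) → (28.99,48.22) → (21.25,43.05) → (16.08,35.31) → (14.26,26.18) → (16.08,17.05) → (21.25,9.31) → (28.99,4.14) → (38.12,2.32) → (47.25,4.14) → (54.99,9.31) → (60.16,17.05) → (61.98,26.18) (closed)

[4] `<circle>` circle, #000000→engrave S245 F3925: (62.17,47.19) → (60.69,54.64) → (56.47,60.96) → (50.15,65.18) → (42.70,66.66) → (35.25,65.18) → (28.93,60.96) → (24.71,54.64) → (23.23,47.19) → (24.71,39.74) → (28.93,33.42) → (35.25,29.20) → (42.70,27.72) → (50.15,29.20) → (56.47,33.42) → (60.69,39.74) → (62.17,47.19) (closed)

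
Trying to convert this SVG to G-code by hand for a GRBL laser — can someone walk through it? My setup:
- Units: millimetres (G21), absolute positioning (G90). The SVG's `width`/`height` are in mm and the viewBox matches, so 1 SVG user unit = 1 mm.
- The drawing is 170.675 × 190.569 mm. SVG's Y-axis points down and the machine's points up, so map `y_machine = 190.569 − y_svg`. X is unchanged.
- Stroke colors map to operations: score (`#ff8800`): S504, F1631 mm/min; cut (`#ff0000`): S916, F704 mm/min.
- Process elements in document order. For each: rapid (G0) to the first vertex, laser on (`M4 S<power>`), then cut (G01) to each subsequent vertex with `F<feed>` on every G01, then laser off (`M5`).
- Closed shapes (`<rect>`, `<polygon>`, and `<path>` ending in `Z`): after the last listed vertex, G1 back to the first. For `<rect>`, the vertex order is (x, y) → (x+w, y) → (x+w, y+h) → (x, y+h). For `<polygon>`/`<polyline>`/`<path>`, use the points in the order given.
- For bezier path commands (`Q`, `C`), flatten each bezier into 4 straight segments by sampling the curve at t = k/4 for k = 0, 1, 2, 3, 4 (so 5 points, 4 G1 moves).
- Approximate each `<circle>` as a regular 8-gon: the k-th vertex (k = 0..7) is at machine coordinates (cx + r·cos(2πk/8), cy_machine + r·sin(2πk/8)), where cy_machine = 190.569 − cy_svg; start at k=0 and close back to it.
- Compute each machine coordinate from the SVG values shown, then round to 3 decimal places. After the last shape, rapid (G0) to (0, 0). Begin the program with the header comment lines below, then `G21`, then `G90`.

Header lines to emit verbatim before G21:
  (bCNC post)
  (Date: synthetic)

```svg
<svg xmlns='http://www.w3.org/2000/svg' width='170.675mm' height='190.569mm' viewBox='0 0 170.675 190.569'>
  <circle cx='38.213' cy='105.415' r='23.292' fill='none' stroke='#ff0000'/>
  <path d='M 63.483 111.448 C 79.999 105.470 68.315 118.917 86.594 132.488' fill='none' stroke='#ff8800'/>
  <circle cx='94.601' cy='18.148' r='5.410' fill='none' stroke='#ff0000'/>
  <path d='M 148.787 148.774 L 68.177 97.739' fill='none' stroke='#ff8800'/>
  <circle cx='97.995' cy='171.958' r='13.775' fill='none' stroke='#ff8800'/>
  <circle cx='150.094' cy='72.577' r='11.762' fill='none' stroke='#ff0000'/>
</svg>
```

1 u = 1 mm; y_m = 190.569 − y.

[1] `<circle>` circle, #ff0000→cut S916 F704: (61.505,85.154) → (54.683,101.624) → (38.213,108.446) → (21.743,101.624) → (14.921,85.154) → (21.743,68.684) → (38.213,61.862) → (54.683,68.684) → (61.505,85.154) (closed)

[2] `<path>` cubic bezier, #ff8800→score S504 F1631: (63.483,79.121) → (71.491,80.264) → (74.377,75.932) → (77.594,67.934) → (86.594,58.081)

[3] `<circle>` circle, #ff0000→cut S916 F704: (100.011,172.421) → (98.426,176.246) → (94.601,177.831) → (90.776,176.246) → (89.191,172.421) → (90.776,168.596) → (94.601,167.011) → (98.426,168.596) → (100.011,172.421) (closed)

[4] `<path>` line segment, #ff8800→score S504 F1631: (148.787,41.795) → (68.177,92.830)

[5] `<circle>` circle, #ff8800→score S504 F1631: (111.770,18.611) → (107.735,28.351) → (97.995,32.386) → (88.255,28.351) → (84.220,18.611) → (88.255,8.871) → (97.995,4.836) → (107.735,8.871) → (111.770,18.611) (closed)

[6] `<circle>` circle, #ff0000→cut S916 F704: (161.856,117.992) → (158.411,126.309) → (150.094,129.754) → (141.777,126.309) → (138.332,117.992) → (141.777,109.675) → (150.094,106.230) → (158.411,109.675) → (161.856,117.992) (closed)

(bCNC post)
(Date: synthetic)
G21
G90
G0 X61.505 Y85.154
M4 S916
G01 X54.683 Y101.624 F704
G01 X38.213 Y108.446 F704
G01 X21.743 Y101.624 F704
G01 X14.921 Y85.154 F704
G01 X21.743 Y68.684 F704
G01 X38.213 Y61.862 F704
G01 X54.683 Y68.684 F704
G01 X61.505 Y85.154 F704
M5
G0 X63.483 Y79.121
M4 S504
G01 X71.491 Y80.264 F1631
G01 X74.377 Y75.932 F1631
G01 X77.594 Y67.934 F1631
G01 X86.594 Y58.081 F1631
M5
G0 X100.011 Y172.421
M4 S916
G01 X98.426 Y176.246 F704
G01 X94.601 Y177.831 F704
G01 X90.776 Y176.246 F704
G01 X89.191 Y172.421 F704
G01 X90.776 Y168.596 F704
G01 X94.601 Y167.011 F704
G01 X98.426 Y168.596 F704
G01 X100.011 Y172.421 F704
M5
G0 X148.787 Y41.795
M4 S504
G01 X68.177 Y92.830 F1631
M5
G0 X111.770 Y18.611
M4 S504
G01 X107.735 Y28.351 F1631
G01 X97.995 Y32.386 F1631
G01 X88.255 Y28.351 F1631
G01 X84.220 Y18.611 F1631
G01 X88.255 Y8.871 F1631
G01 X97.995 Y4.836 F1631
G01 X107.735 Y8.871 F1631
G01 X111.770 Y18.611 F1631
M5
G0 X161.856 Y117.992
M4 S916
G01 X158.411 Y126.309 F704
G01 X150.094 Y129.754 F704
G01 X141.777 Y126.309 F704
G01 X138.332 Y117.992 F704
G01 X141.777 Y109.675 F704
G01 X150.094 Y106.230 F704
G01 X158.411 Y109.675 F704
G01 X161.856 Y117.992 F704
M5
G0 X0.000 Y0.000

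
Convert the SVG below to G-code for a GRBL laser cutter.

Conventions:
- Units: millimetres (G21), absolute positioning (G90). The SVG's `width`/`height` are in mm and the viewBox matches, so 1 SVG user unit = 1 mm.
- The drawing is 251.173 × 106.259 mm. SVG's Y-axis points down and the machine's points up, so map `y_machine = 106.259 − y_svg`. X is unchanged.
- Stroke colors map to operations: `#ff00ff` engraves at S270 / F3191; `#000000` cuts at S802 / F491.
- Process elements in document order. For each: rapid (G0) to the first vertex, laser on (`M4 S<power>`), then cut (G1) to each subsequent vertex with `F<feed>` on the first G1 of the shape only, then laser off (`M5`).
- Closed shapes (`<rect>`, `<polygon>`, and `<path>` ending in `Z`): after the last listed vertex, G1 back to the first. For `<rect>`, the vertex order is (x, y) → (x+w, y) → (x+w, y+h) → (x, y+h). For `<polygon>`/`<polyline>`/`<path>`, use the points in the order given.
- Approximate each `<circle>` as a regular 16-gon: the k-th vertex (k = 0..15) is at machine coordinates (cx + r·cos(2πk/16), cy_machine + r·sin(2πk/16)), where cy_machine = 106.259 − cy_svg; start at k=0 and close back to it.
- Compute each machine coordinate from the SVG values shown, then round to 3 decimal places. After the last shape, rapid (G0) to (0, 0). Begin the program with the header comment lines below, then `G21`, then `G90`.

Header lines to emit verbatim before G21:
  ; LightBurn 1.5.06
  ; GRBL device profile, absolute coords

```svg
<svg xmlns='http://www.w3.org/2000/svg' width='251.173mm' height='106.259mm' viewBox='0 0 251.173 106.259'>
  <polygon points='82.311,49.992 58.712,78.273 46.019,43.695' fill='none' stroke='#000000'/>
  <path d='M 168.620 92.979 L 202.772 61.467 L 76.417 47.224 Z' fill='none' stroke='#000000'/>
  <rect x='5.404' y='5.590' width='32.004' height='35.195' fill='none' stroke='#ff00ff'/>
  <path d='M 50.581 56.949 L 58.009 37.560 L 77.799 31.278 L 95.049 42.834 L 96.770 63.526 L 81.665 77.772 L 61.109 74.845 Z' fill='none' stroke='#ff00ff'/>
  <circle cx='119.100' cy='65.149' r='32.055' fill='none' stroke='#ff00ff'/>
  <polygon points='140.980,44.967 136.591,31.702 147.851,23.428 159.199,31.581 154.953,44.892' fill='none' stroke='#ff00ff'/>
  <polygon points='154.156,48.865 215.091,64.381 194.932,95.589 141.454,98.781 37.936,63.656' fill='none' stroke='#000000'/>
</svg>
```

1 u = 1 mm; y_m = 106.259 − y.

[1] `<polygon>` regular polygon, #000000→cut S802 F491: (82.311,56.267) → (58.712,27.986) → (46.019,62.564) → (82.311,56.267) (closed)

[2] `<path>` closed polygon, #000000→cut S802 F491: (168.620,13.280) → (202.772,44.792) → (76.417,59.035) → (168.620,13.280) (closed)

[3] `<rect>` rectangle, #ff00ff→engrave S270 F3191: (5.404,100.669) → (37.408,100.669) → (37.408,65.474) → (5.404,65.474) → (5.404,100.669) (closed)

[4] `<path>` regular polygon, #ff00ff→engrave S270 F3191: (50.581,49.310) → (58.009,68.699) → (77.799,74.981) → (95.049,63.425) → (96.770,42.733) → (81.665,28.487) → (61.109,31.414) → (50.581,49.310) (closed)

[5] `<circle>` circle, #ff00ff→engrave S270 F3191: (151.155,41.110) → (148.715,53.377) → (141.766,63.776) → (131.367,70.725) → (119.100,73.165) → (106.833,70.725) → (96.434,63.776) → (89.485,53.377) → (87.045,41.110) → (89.485,28.843) → (96.434,18.444) → (106.833,11.495) → (119.100,9.055) → (131.367,11.495) → (141.766,18.444) → (148.715,28.843) → (151.155,41.110) (closed)

[6] `<polygon>` regular polygon, #ff00ff→engrave S270 F3191: (140.980,61.292) → (136.591,74.557) → (147.851,82.831) → (159.199,74.678) → (154.953,61.367) → (140.980,61.292) (closed)

[7] `<polygon>` closed polygon, #000000→cut S802 F491: (154.156,57.394) → (215.091,41.878) → (194.932,10.670) → (141.454,7.478) → (37.936,42.603) → (154.156,57.394) (closed)

; LightBurn 1.5.06
; GRBL device profile, absolute coords
G21
G90
G0 X82.311 Y56.267
M4 S802
G1 X58.712 Y27.986 F491
G1 X46.019 Y62.564
G1 X82.311 Y56.267
M5
G0 X168.620 Y13.280
M4 S802
G1 X202.772 Y44.792 F491
G1 X76.417 Y59.035
G1 X168.620 Y13.280
M5
G0 X5.404 Y100.669
M4 S270
G1 X37.408 Y100.669 F3191
G1 X37.408 Y65.474
G1 X5.404 Y65.474
G1 X5.404 Y100.669
M5
G0 X50.581 Y49.310
M4 S270
G1 X58.009 Y68.699 F3191
G1 X77.799 Y74.981
G1 X95.049 Y63.425
G1 X96.770 Y42.733
G1 X81.665 Y28.487
G1 X61.109 Y31.414
G1 X50.581 Y49.310
M5
G0 X151.155 Y41.110
M4 S270
G1 X148.715 Y53.377 F3191
G1 X141.766 Y63.776
G1 X131.367 Y70.725
G1 X119.100 Y73.165
G1 X106.833 Y70.725
G1 X96.434 Y63.776
G1 X89.485 Y53.377
G1 X87.045 Y41.110
G1 X89.485 Y28.843
G1 X96.434 Y18.444
G1 X106.833 Y11.495
G1 X119.100 Y9.055
G1 X131.367 Y11.495
G1 X141.766 Y18.444
G1 X148.715 Y28.843
G1 X151.155 Y41.110
M5
G0 X140.980 Y61.292
M4 S270
G1 X136.591 Y74.557 F3191
G1 X147.851 Y82.831
G1 X159.199 Y74.678
G1 X154.953 Y61.367
G1 X140.980 Y61.292
M5
G0 X154.156 Y57.394
M4 S802
G1 X215.091 Y41.878 F491
G1 X194.932 Y10.670
G1 X141.454 Y7.478
G1 X37.936 Y42.603
G1 X154.156 Y57.394
M5
G0 X0.000 Y0.000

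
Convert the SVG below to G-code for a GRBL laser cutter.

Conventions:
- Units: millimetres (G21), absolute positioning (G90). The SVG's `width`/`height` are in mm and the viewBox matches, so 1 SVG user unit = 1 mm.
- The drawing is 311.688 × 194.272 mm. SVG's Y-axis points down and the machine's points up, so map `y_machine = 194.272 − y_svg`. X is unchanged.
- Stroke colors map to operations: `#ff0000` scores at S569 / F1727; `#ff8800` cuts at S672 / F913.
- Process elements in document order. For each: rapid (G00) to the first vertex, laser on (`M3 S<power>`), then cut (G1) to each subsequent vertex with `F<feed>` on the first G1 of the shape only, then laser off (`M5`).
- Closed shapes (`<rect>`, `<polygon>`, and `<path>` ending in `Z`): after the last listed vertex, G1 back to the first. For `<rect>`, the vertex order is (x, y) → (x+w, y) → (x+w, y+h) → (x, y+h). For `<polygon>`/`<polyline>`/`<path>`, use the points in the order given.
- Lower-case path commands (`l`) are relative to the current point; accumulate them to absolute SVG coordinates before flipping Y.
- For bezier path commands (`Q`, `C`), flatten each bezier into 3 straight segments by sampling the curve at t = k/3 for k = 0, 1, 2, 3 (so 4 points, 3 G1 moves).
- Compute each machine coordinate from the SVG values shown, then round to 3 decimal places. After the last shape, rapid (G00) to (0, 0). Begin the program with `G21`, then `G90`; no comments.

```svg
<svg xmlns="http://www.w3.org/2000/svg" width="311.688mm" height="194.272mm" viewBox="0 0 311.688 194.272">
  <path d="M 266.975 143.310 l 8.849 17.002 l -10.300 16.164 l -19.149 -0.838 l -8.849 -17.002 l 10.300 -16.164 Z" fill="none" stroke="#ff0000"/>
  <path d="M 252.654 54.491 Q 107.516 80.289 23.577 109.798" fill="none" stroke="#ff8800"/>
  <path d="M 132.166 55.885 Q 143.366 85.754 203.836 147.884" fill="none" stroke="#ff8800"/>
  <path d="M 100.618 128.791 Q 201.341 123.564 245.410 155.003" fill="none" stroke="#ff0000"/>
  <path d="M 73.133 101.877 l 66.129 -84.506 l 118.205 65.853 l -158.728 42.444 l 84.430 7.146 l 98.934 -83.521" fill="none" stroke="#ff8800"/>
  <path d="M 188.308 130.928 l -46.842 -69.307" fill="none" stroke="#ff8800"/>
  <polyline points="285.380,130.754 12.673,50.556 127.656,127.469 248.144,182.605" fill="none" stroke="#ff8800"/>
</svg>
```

Since the viewBox matches the mm dimensions, user units are millimetres directly. The only transform is the Y-flip y_m = 194.272 − y_svg.

Shape 1 is a regular polygon drawn with `<path>`. Its stroke #ff0000 means score at S569, F1727. After flipping Y the toolpath is (266.975,50.962) → (275.824,33.960) → (265.524,17.796) → (246.375,18.634) → (237.526,35.636) → (247.826,51.800) → (266.975,50.962), returning to the start.

Shape 2 is a quadratic bezier drawn with `<path>`. Its stroke #ff8800 means cut at S672, F913. After flipping Y the toolpath is (252.654,139.781) → (162.695,122.170) → (86.336,103.734) → (23.577,84.474).

Shape 3 is a quadratic bezier drawn with `<path>`. Its stroke #ff8800 means cut at S672, F913. After flipping Y the toolpath is (132.166,138.387) → (145.107,114.890) → (168.997,84.223) → (203.836,46.388).

Shape 4 is a quadratic bezier drawn with `<path>`. Its stroke #ff0000 means score at S569, F1727. After flipping Y the toolpath is (100.618,65.481) → (161.472,64.892) → (209.736,56.154) → (245.410,39.269).

Shape 5 is a open polyline drawn with `<path>`. Its stroke #ff8800 means cut at S672, F913. After flipping Y the toolpath is (73.133,92.395) → (139.262,176.901) → (257.467,111.048) → (98.739,68.604) → (183.169,61.458) → (282.103,144.979).

Shape 6 is a line segment drawn with `<path>`. Its stroke #ff8800 means cut at S672, F913. After flipping Y the toolpath is (188.308,63.344) → (141.466,132.651).

Shape 7 is a open polyline drawn with `<polyline>`. Its stroke #ff8800 means cut at S672, F913. After flipping Y the toolpath is (285.380,63.518) → (12.673,143.716) → (127.656,66.803) → (248.144,11.667).

G21
G90
G00 X266.975 Y50.962
M3 S569
G1 X275.824 Y33.960 F1727
G1 X265.524 Y17.796
G1 X246.375 Y18.634
G1 X237.526 Y35.636
G1 X247.826 Y51.800
G1 X266.975 Y50.962
M5
G00 X252.654 Y139.781
M3 S672
G1 X162.695 Y122.170 F913
G1 X86.336 Y103.734
G1 X23.577 Y84.474
M5
G00 X132.166 Y138.387
M3 S672
G1 X145.107 Y114.890 F913
G1 X168.997 Y84.223
G1 X203.836 Y46.388
M5
G00 X100.618 Y65.481
M3 S569
G1 X161.472 Y64.892 F1727
G1 X209.736 Y56.154
G1 X245.410 Y39.269
M5
G00 X73.133 Y92.395
M3 S672
G1 X139.262 Y176.901 F913
G1 X257.467 Y111.048
G1 X98.739 Y68.604
G1 X183.169 Y61.458
G1 X282.103 Y144.979
M5
G00 X188.308 Y63.344
M3 S672
G1 X141.466 Y132.651 F913
M5
G00 X285.380 Y63.518
M3 S672
G1 X12.673 Y143.716 F913
G1 X127.656 Y66.803
G1 X248.144 Y11.667
M5
G00 X0.000 Y0.000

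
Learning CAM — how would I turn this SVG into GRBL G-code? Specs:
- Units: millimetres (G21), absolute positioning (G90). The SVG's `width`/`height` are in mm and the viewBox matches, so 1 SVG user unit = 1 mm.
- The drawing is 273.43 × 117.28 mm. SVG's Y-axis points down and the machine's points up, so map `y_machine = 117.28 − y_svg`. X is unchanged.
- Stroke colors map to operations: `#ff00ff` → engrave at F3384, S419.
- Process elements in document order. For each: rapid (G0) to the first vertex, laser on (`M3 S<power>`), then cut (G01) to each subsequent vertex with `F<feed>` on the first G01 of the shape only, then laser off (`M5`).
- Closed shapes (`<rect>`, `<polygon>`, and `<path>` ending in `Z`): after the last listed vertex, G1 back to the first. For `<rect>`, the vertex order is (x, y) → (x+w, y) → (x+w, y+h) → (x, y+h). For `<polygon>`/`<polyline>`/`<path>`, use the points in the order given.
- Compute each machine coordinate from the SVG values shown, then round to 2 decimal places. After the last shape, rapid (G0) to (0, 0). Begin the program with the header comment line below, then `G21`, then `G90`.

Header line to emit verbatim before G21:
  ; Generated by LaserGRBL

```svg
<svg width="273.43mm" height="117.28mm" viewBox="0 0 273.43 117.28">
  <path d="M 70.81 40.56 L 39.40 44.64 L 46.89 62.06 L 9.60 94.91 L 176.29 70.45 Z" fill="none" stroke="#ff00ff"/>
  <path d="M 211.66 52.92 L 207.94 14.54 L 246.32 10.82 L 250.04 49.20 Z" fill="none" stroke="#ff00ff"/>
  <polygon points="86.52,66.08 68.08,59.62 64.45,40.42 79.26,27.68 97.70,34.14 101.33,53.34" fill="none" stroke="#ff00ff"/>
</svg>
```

; Generated by LaserGRBL
G21
G90
G0 X70.81 Y76.72
M3 S419
G01 X39.40 Y72.64 F3384
G01 X46.89 Y55.22
G01 X9.60 Y22.37
G01 X176.29 Y46.83
G01 X70.81 Y76.72
M5
G0 X211.66 Y64.36
M3 S419
G01 X207.94 Y102.74 F3384
G01 X246.32 Y106.46
G01 X250.04 Y68.08
G01 X211.66 Y64.36
M5
G0 X86.52 Y51.20
M3 S419
G01 X68.08 Y57.66 F3384
G01 X64.45 Y76.86
G01 X79.26 Y89.60
G01 X97.70 Y83.14
G01 X101.33 Y63.94
G01 X86.52 Y51.20
M5
G0 X0.00 Y0.00

Since the viewBox matches the mm dimensions, user units are millimetres directly. The only transform is the Y-flip y_m = 117.28 − y_svg.

Shape 1 is a closed polygon drawn with `<path>`. Its stroke #ff00ff means engrave at S419, F3384. After flipping Y the toolpath is (70.81,76.72) → (39.40,72.64) → (46.89,55.22) → (9.60,22.37) → (176.29,46.83) → (70.81,76.72), returning to the start.

Shape 2 is a regular polygon drawn with `<path>`. Its stroke #ff00ff means engrave at S419, F3384. After flipping Y the toolpath is (211.66,64.36) → (207.94,102.74) → (246.32,106.46) → (250.04,68.08) → (211.66,64.36), returning to the start.

Shape 3 is a regular polygon drawn with `<polygon>`. Its stroke #ff00ff means engrave at S419, F3384. After flipping Y the toolpath is (86.52,51.20) → (68.08,57.66) → (64.45,76.86) → (79.26,89.60) → (97.70,83.14) → (101.33,63.94) → (86.52,51.20), returning to the start.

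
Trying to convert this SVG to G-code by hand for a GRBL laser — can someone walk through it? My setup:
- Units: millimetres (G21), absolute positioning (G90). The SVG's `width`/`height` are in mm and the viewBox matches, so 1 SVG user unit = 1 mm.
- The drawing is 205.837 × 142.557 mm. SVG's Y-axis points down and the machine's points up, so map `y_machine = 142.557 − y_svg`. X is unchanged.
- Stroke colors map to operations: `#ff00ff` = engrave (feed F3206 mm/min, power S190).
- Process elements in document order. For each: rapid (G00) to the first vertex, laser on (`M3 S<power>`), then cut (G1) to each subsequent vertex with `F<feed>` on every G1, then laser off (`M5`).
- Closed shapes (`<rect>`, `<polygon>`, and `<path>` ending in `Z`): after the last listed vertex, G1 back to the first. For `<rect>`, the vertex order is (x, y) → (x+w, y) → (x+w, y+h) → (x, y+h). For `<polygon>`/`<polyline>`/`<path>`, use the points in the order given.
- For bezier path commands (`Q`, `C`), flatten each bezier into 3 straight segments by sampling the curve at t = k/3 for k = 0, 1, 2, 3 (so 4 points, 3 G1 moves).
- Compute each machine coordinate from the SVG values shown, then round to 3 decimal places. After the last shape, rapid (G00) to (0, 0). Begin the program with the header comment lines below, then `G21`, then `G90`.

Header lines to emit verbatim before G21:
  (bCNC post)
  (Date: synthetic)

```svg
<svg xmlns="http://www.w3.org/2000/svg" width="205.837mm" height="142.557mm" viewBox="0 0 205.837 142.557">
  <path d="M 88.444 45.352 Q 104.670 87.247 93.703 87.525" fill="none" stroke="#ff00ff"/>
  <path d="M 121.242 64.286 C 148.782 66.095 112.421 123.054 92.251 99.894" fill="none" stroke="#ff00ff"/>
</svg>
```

(bCNC post)
(Date: synthetic)
G21
G90
G00 X88.444 Y97.205
M3 S190
G1 X96.240 Y73.899 F3206
G1 X97.993 Y59.841 F3206
G1 X93.703 Y55.032 F3206
M5
G00 X121.242 Y78.271
M3 S190
G1 X130.448 Y63.089 F3206
G1 X114.852 Y41.199 F3206
G1 X92.251 Y42.663 F3206
M5
G00 X0.000 Y0.000

1 u = 1 mm; y_m = 142.557 − y.

[1] `<path>` quadratic bezier, #ff00ff→engrave S190 F3206: (88.444,97.205) → (96.240,73.899) → (97.993,59.841) → (93.703,55.032)

[2] `<path>` cubic bezier, #ff00ff→engrave S190 F3206: (121.242,78.271) → (130.448,63.089) → (114.852,41.199) → (92.251,42.663)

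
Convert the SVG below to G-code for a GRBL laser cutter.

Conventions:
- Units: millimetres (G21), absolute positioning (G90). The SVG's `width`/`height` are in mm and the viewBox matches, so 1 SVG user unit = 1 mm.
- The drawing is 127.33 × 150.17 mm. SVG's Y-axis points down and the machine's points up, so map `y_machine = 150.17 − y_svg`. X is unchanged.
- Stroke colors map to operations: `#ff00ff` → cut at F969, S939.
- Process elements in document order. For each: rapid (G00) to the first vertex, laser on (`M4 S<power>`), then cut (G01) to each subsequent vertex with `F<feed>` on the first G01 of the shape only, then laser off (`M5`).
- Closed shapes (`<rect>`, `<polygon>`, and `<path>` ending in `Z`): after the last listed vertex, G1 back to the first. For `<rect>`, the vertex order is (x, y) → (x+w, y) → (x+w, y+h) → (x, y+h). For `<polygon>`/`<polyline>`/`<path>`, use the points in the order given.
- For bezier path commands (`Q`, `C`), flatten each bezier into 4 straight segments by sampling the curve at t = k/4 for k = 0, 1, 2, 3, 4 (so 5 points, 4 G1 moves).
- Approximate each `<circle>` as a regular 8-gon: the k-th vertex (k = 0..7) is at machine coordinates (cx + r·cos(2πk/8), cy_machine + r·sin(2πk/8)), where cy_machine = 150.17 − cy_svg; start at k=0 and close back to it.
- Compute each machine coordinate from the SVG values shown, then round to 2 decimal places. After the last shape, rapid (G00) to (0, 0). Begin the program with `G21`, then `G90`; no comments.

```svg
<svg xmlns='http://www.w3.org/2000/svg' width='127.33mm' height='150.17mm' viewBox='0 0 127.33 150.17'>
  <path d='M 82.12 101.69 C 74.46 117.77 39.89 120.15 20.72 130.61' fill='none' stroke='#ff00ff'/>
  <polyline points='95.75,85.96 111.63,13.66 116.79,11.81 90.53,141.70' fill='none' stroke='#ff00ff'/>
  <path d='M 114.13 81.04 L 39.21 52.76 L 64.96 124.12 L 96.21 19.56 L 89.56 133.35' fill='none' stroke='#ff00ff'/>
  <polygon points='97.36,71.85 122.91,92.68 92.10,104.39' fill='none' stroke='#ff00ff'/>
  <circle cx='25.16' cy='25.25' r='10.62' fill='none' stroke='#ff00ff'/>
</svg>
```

Since the viewBox matches the mm dimensions, user units are millimetres directly. The only transform is the Y-flip y_m = 150.17 − y_svg.

Shape 1 is a cubic bezier drawn with `<path>`. Its stroke #ff00ff means cut at S939, F969. After flipping Y the toolpath is (82.12,48.48) → (71.99,38.65) → (55.74,31.91) → (37.32,26.23) → (20.72,19.56).

Shape 2 is a open polyline drawn with `<polyline>`. Its stroke #ff00ff means cut at S939, F969. After flipping Y the toolpath is (95.75,64.21) → (111.63,136.51) → (116.79,138.36) → (90.53,8.47).

Shape 3 is a open polyline drawn with `<path>`. Its stroke #ff00ff means cut at S939, F969. After flipping Y the toolpath is (114.13,69.13) → (39.21,97.41) → (64.96,26.05) → (96.21,130.61) → (89.56,16.82).

Shape 4 is a regular polygon drawn with `<polygon>`. Its stroke #ff00ff means cut at S939, F969. After flipping Y the toolpath is (97.36,78.32) → (122.91,57.49) → (92.10,45.78) → (97.36,78.32), returning to the start.

Shape 5 is a circle drawn with `<circle>`. Its stroke #ff00ff means cut at S939, F969. After flipping Y the toolpath is (35.78,124.92) → (32.67,132.43) → (25.16,135.54) → (17.65,132.43) → (14.54,124.92) → (17.65,117.41) → (25.16,114.30) → (32.67,117.41) → (35.78,124.92), returning to the start.

G21
G90
G00 X82.12 Y48.48
M4 S939
G01 X71.99 Y38.65 F969
G01 X55.74 Y31.91
G01 X37.32 Y26.23
G01 X20.72 Y19.56
M5
G00 X95.75 Y64.21
M4 S939
G01 X111.63 Y136.51 F969
G01 X116.79 Y138.36
G01 X90.53 Y8.47
M5
G00 X114.13 Y69.13
M4 S939
G01 X39.21 Y97.41 F969
G01 X64.96 Y26.05
G01 X96.21 Y130.61
G01 X89.56 Y16.82
M5
G00 X97.36 Y78.32
M4 S939
G01 X122.91 Y57.49 F969
G01 X92.10 Y45.78
G01 X97.36 Y78.32
M5
G00 X35.78 Y124.92
M4 S939
G01 X32.67 Y132.43 F969
G01 X25.16 Y135.54
G01 X17.65 Y132.43
G01 X14.54 Y124.92
G01 X17.65 Y117.41
G01 X25.16 Y114.30
G01 X32.67 Y117.41
G01 X35.78 Y124.92
M5
G00 X0.00 Y0.00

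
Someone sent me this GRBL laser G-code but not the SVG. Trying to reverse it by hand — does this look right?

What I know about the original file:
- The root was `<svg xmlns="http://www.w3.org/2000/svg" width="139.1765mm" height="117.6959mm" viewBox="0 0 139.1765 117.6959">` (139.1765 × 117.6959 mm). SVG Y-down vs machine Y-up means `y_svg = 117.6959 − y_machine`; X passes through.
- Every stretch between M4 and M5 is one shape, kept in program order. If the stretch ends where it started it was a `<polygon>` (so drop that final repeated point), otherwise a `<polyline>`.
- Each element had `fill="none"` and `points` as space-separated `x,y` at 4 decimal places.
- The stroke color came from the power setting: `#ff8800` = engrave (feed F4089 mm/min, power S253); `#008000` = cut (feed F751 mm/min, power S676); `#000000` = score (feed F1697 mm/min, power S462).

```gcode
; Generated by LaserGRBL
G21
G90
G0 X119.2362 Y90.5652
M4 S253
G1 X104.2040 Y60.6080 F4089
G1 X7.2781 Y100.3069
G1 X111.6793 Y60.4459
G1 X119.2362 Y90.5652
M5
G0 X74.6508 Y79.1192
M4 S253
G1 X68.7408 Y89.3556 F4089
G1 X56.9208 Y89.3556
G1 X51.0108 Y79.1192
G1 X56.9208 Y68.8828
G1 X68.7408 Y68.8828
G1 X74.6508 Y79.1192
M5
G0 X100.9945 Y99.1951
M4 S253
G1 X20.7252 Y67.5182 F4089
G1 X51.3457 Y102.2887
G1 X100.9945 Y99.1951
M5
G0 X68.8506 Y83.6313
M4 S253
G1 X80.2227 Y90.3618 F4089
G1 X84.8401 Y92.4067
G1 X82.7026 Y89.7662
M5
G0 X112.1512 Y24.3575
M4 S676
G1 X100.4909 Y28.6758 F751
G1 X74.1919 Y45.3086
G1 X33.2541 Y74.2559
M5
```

Machine Y-up, SVG Y-down with viewBox height 117.6959, so y_svg = 117.6959 − y_machine; X carries over.

Run 1: the run's S253 means `#ff8800` (engrave). The run returns to its start, so emit a `<polygon>` with points (Y-flipped): 119.2362,27.1307 104.2040,57.0879 7.2781,17.3890 111.6793,57.2500.

Run 2: the run's S253 means `#ff8800` (engrave). The run returns to its start, so emit a `<polygon>` with points (Y-flipped): 74.6508,38.5767 68.7408,28.3403 56.9208,28.3403 51.0108,38.5767 56.9208,48.8131 68.7408,48.8131.

Run 3: the run's S253 means `#ff8800` (engrave). The run returns to its start, so emit a `<polygon>` with points (Y-flipped): 100.9945,18.5008 20.7252,50.1777 51.3457,15.4072.

Run 4: S253 ⇒ engrave layer `#ff8800`. The run is open, so emit a `<polyline>` with points (Y-flipped): 68.8506,34.0646 80.2227,27.3341 84.8401,25.2892 82.7026,27.9297.

Run 5: S676 ⇒ cut layer `#008000`. The run is open, so emit a `<polyline>` with points (Y-flipped): 112.1512,93.3384 100.4909,89.0201 74.1919,72.3873 33.2541,43.4400.

<svg xmlns="http://www.w3.org/2000/svg" width="139.1765mm" height="117.6959mm" viewBox="0 0 139.1765 117.6959">
  <polygon points="119.2362,27.1307 104.2040,57.0879 7.2781,17.3890 111.6793,57.2500" fill="none" stroke="#ff8800"/>
  <polygon points="74.6508,38.5767 68.7408,28.3403 56.9208,28.3403 51.0108,38.5767 56.9208,48.8131 68.7408,48.8131" fill="none" stroke="#ff8800"/>
  <polygon points="100.9945,18.5008 20.7252,50.1777 51.3457,15.4072" fill="none" stroke="#ff8800"/>
  <polyline points="68.8506,34.0646 80.2227,27.3341 84.8401,25.2892 82.7026,27.9297" fill="none" stroke="#ff8800"/>
  <polyline points="112.1512,93.3384 100.4909,89.0201 74.1919,72.3873 33.2541,43.4400" fill="none" stroke="#008000"/>
</svg>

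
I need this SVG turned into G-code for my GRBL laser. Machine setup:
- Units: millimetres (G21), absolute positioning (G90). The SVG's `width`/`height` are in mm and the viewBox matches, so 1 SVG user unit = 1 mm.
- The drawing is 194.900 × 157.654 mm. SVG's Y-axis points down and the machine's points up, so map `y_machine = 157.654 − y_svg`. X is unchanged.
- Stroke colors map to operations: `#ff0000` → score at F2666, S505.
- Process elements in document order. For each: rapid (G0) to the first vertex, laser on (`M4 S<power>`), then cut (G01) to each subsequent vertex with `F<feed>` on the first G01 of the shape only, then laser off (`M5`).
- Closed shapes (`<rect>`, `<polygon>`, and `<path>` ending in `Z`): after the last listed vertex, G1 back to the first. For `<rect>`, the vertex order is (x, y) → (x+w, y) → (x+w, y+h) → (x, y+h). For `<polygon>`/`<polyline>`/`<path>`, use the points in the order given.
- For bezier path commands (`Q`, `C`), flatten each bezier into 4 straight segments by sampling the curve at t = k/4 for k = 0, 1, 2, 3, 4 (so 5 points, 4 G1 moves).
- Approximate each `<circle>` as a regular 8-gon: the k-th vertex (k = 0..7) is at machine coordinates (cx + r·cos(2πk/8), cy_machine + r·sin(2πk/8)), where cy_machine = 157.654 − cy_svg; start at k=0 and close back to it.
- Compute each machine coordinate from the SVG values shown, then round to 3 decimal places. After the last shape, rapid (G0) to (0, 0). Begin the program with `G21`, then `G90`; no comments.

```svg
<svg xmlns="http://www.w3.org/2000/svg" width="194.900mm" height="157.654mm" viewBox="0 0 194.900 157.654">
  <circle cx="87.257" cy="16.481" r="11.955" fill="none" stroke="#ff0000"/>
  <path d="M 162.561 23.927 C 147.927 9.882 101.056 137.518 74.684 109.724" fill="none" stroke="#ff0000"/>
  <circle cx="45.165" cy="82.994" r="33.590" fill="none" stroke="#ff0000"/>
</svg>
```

1 u = 1 mm; y_m = 157.654 − y.

[1] `<circle>` circle, #ff0000→score S505 F2666: (99.212,141.173) → (95.710,149.626) → (87.257,153.128) → (78.804,149.626) → (75.302,141.173) → (78.804,132.720) → (87.257,129.218) → (95.710,132.720) → (99.212,141.173) (closed)

[2] `<path>` cubic bezier, #ff0000→score S505 F2666: (162.561,133.727) → (146.365,122.338) → (123.024,85.673) → (97.483,51.585) → (74.684,47.930)

[3] `<circle>` circle, #ff0000→score S505 F2666: (78.755,74.660) → (68.917,98.412) → (45.165,108.250) → (21.413,98.412) → (11.575,74.660) → (21.413,50.908) → (45.165,41.070) → (68.917,50.908) → (78.755,74.660) (closed)

G21
G90
G0 X99.212 Y141.173
M4 S505
G01 X95.710 Y149.626 F2666
G01 X87.257 Y153.128
G01 X78.804 Y149.626
G01 X75.302 Y141.173
G01 X78.804 Y132.720
G01 X87.257 Y129.218
G01 X95.710 Y132.720
G01 X99.212 Y141.173
M5
G0 X162.561 Y133.727
M4 S505
G01 X146.365 Y122.338 F2666
G01 X123.024 Y85.673
G01 X97.483 Y51.585
G01 X74.684 Y47.930
M5
G0 X78.755 Y74.660
M4 S505
G01 X68.917 Y98.412 F2666
G01 X45.165 Y108.250
G01 X21.413 Y98.412
G01 X11.575 Y74.660
G01 X21.413 Y50.908
G01 X45.165 Y41.070
G01 X68.917 Y50.908
G01 X78.755 Y74.660
M5
G0 X0.000 Y0.000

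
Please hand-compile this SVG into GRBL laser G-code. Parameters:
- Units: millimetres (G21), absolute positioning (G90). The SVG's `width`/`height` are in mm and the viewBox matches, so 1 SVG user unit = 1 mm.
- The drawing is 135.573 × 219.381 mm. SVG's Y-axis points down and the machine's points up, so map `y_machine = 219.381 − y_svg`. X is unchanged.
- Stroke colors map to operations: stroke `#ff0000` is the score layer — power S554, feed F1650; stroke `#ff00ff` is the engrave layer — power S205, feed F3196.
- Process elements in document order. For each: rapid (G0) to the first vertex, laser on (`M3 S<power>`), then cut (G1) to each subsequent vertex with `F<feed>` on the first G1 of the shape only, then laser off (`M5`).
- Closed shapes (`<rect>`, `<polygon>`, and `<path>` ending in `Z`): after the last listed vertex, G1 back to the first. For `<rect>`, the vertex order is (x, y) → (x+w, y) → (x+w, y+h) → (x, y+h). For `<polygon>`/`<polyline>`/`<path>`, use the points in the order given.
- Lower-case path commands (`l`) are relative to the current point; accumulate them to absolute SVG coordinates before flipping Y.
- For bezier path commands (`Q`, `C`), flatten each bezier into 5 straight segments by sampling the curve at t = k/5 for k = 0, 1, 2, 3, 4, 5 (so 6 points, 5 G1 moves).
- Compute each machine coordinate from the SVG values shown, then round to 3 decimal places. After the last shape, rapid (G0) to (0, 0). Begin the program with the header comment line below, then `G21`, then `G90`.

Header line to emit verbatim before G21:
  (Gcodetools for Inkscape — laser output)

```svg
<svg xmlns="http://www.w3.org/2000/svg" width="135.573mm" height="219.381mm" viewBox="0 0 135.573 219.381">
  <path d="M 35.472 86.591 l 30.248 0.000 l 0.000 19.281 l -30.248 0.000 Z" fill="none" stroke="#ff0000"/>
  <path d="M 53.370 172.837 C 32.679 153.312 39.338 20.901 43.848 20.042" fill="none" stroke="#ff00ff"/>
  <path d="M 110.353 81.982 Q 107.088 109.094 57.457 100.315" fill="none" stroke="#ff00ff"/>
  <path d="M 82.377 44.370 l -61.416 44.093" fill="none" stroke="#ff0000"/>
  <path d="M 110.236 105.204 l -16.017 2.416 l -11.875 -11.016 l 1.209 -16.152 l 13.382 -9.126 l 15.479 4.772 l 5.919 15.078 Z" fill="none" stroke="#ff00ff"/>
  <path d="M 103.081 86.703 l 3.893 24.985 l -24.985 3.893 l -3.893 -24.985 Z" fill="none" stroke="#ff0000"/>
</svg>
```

Since the viewBox matches the mm dimensions, user units are millimetres directly. The only transform is the Y-flip y_m = 219.381 − y_svg.

Shape 1 is a rectangle drawn with `<path>`. Its stroke #ff0000 means score at S554, F1650. After flipping Y the toolpath is (35.472,132.790) → (65.720,132.790) → (65.720,113.509) → (35.472,113.509) → (35.472,132.790), returning to the start.

Shape 2 is a cubic bezier drawn with `<path>`. Its stroke #ff00ff means engrave at S205, F3196. After flipping Y the toolpath is (53.370,46.544) → (44.001,69.850) → (39.781,108.515) → (39.292,150.807) → (41.120,184.993) → (43.848,199.339).

Shape 3 is a quadratic bezier drawn with `<path>`. Its stroke #ff00ff means engrave at S205, F3196. After flipping Y the toolpath is (110.353,137.399) → (107.192,127.990) → (100.322,121.452) → (89.743,117.785) → (75.455,116.990) → (57.457,119.066).

Shape 4 is a line segment drawn with `<path>`. Its stroke #ff0000 means score at S554, F1650. After flipping Y the toolpath is (82.377,175.011) → (20.961,130.918).

Shape 5 is a regular polygon drawn with `<path>`. Its stroke #ff00ff means engrave at S205, F3196. After flipping Y the toolpath is (110.236,114.177) → (94.219,111.761) → (82.344,122.777) → (83.553,138.929) → (96.935,148.055) → (112.414,143.283) → (118.333,128.205) → (110.236,114.177), returning to the start.

Shape 6 is a regular polygon drawn with `<path>`. Its stroke #ff0000 means score at S554, F1650. After flipping Y the toolpath is (103.081,132.678) → (106.974,107.693) → (81.989,103.800) → (78.096,128.785) → (103.081,132.678), returning to the start.

(Gcodetools for Inkscape — laser output)
G21
G90
G0 X35.472 Y132.790
M3 S554
G1 X65.720 Y132.790 F1650
G1 X65.720 Y113.509
G1 X35.472 Y113.509
G1 X35.472 Y132.790
M5
G0 X53.370 Y46.544
M3 S205
G1 X44.001 Y69.850 F3196
G1 X39.781 Y108.515
G1 X39.292 Y150.807
G1 X41.120 Y184.993
G1 X43.848 Y199.339
M5
G0 X110.353 Y137.399
M3 S205
G1 X107.192 Y127.990 F3196
G1 X100.322 Y121.452
G1 X89.743 Y117.785
G1 X75.455 Y116.990
G1 X57.457 Y119.066
M5
G0 X82.377 Y175.011
M3 S554
G1 X20.961 Y130.918 F1650
M5
G0 X110.236 Y114.177
M3 S205
G1 X94.219 Y111.761 F3196
G1 X82.344 Y122.777
G1 X83.553 Y138.929
G1 X96.935 Y148.055
G1 X112.414 Y143.283
G1 X118.333 Y128.205
G1 X110.236 Y114.177
M5
G0 X103.081 Y132.678
M3 S554
G1 X106.974 Y107.693 F1650
G1 X81.989 Y103.800
G1 X78.096 Y128.785
G1 X103.081 Y132.678
M5
G0 X0.000 Y0.000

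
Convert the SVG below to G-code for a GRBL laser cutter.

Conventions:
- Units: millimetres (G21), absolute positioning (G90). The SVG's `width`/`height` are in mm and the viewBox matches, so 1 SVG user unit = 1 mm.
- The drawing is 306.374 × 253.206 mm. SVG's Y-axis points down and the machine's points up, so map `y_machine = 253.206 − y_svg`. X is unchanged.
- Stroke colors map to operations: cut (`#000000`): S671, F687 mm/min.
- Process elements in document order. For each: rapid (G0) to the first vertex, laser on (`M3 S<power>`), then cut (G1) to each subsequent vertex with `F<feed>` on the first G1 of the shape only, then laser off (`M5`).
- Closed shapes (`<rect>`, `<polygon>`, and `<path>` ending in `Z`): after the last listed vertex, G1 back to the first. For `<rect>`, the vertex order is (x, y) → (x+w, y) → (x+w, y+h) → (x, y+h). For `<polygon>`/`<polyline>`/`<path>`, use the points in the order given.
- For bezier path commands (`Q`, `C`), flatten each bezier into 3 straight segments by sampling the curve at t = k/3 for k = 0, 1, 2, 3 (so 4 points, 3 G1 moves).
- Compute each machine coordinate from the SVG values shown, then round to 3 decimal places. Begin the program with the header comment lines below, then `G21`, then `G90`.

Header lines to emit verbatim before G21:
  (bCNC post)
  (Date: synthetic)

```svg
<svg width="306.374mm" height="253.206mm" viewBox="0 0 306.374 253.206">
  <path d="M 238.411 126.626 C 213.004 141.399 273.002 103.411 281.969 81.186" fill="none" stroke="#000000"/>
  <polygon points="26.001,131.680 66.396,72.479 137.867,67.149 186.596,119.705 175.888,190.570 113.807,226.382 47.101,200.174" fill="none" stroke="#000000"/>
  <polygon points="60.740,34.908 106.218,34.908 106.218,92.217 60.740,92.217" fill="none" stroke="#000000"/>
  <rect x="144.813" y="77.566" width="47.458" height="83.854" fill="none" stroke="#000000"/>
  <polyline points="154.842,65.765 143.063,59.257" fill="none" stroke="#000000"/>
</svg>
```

(bCNC post)
(Date: synthetic)
G21
G90
G0 X238.411 Y126.580
M3 S671
G1 X236.419 Y126.856 F687
G1 X261.045 Y147.079
G1 X281.969 Y172.020
M5
G0 X26.001 Y121.526
M3 S671
G1 X66.396 Y180.727 F687
G1 X137.867 Y186.057
G1 X186.596 Y133.501
G1 X175.888 Y62.636
G1 X113.807 Y26.824
G1 X47.101 Y53.032
G1 X26.001 Y121.526
M5
G0 X60.740 Y218.298
M3 S671
G1 X106.218 Y218.298 F687
G1 X106.218 Y160.989
G1 X60.740 Y160.989
G1 X60.740 Y218.298
M5
G0 X144.813 Y175.640
M3 S671
G1 X192.271 Y175.640 F687
G1 X192.271 Y91.786
G1 X144.813 Y91.786
G1 X144.813 Y175.640
M5
G0 X154.842 Y187.441
M3 S671
G1 X143.063 Y193.949 F687
M5

Since the viewBox matches the mm dimensions, user units are millimetres directly. The only transform is the Y-flip y_m = 253.206 − y_svg.

Shape 1 is a cubic bezier drawn with `<path>`. Its stroke #000000 means cut at S671, F687. After flipping Y the toolpath is (238.411,126.580) → (236.419,126.856) → (261.045,147.079) → (281.969,172.020).

Shape 2 is a regular polygon drawn with `<polygon>`. Its stroke #000000 means cut at S671, F687. After flipping Y the toolpath is (26.001,121.526) → (66.396,180.727) → (137.867,186.057) → (186.596,133.501) → (175.888,62.636) → (113.807,26.824) → (47.101,53.032) → (26.001,121.526), returning to the start.

Shape 3 is a rectangle drawn with `<polygon>`. Its stroke #000000 means cut at S671, F687. After flipping Y the toolpath is (60.740,218.298) → (106.218,218.298) → (106.218,160.989) → (60.740,160.989) → (60.740,218.298), returning to the start.

Shape 4 is a rectangle drawn with `<rect>`. Its stroke #000000 means cut at S671, F687. After flipping Y the toolpath is (144.813,175.640) → (192.271,175.640) → (192.271,91.786) → (144.813,91.786) → (144.813,175.640), returning to the start.

Shape 5 is a line segment drawn with `<polyline>`. Its stroke #000000 means cut at S671, F687. After flipping Y the toolpath is (154.842,187.441) → (143.063,193.949).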